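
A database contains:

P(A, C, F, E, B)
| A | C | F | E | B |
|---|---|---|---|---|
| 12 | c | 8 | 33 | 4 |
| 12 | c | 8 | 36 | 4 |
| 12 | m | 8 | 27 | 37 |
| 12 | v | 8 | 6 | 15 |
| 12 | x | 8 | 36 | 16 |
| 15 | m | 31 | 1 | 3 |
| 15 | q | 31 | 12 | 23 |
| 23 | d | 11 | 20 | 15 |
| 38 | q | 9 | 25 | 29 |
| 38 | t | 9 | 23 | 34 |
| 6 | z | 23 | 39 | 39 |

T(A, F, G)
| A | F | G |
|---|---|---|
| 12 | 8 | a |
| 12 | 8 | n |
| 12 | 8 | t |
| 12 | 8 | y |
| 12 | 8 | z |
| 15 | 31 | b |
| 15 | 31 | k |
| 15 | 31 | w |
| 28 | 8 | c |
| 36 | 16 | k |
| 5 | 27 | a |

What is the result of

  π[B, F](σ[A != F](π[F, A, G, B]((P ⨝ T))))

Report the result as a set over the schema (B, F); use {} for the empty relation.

{(15, 8), (16, 8), (23, 31), (3, 31), (37, 8), (4, 8)}

Joining P and T on A, F yields {(12, c, 8, 33, 4, a), (12, c, 8, 33, 4, n), (12, c, 8, 33, 4, t), (12, c, 8, 33, 4, y), (12, c, 8, 33, 4, z), (12, c, 8, 36, 4, a), (12, c, 8, 36, 4, n), (12, c, 8, 36, 4, t), (12, c, 8, 36, 4, y), (12, c, 8, 36, 4, z), (12, m, 8, 27, 37, a), (12, m, 8, 27, 37, n), (12, m, 8, 27, 37, t), (12, m, 8, 27, 37, y), (12, m, 8, 27, 37, z), (12, v, 8, 6, 15, a), (12, v, 8, 6, 15, n), (12, v, 8, 6, 15, t), (12, v, 8, 6, 15, y), (12, v, 8, 6, 15, z), (12, x, 8, 36, 16, a), (12, x, 8, 36, 16, n), (12, x, 8, 36, 16, t), (12, x, 8, 36, 16, y), (12, x, 8, 36, 16, z), (15, m, 31, 1, 3, b), (15, m, 31, 1, 3, k), (15, m, 31, 1, 3, w), (15, q, 31, 12, 23, b), (15, q, 31, 12, 23, k), (15, q, 31, 12, 23, w)}.
Keep only column(s) F, A, G, B (5 duplicate(s) eliminated): {(31, 15, b, 23), (31, 15, b, 3), (31, 15, k, 23), (31, 15, k, 3), (31, 15, w, 23), (31, 15, w, 3), (8, 12, a, 15), (8, 12, a, 16), (8, 12, a, 37), (8, 12, a, 4), (8, 12, n, 15), (8, 12, n, 16), (8, 12, n, 37), (8, 12, n, 4), (8, 12, t, 15), (8, 12, t, 16), (8, 12, t, 37), (8, 12, t, 4), (8, 12, y, 15), (8, 12, y, 16), (8, 12, y, 37), (8, 12, y, 4), (8, 12, z, 15), (8, 12, z, 16), (8, 12, z, 37), (8, 12, z, 4)}
Filtering on A != F leaves {(31, 15, b, 23), (31, 15, b, 3), (31, 15, k, 23), (31, 15, k, 3), (31, 15, w, 23), (31, 15, w, 3), (8, 12, a, 15), (8, 12, a, 16), (8, 12, a, 37), (8, 12, a, 4), (8, 12, n, 15), (8, 12, n, 16), (8, 12, n, 37), (8, 12, n, 4), (8, 12, t, 15), (8, 12, t, 16), (8, 12, t, 37), (8, 12, t, 4), (8, 12, y, 15), (8, 12, y, 16), (8, 12, y, 37), (8, 12, y, 4), (8, 12, z, 15), (8, 12, z, 16), (8, 12, z, 37), (8, 12, z, 4)}.
Keep only column(s) B, F (20 duplicate(s) eliminated): {(15, 8), (16, 8), (23, 31), (3, 31), (37, 8), (4, 8)}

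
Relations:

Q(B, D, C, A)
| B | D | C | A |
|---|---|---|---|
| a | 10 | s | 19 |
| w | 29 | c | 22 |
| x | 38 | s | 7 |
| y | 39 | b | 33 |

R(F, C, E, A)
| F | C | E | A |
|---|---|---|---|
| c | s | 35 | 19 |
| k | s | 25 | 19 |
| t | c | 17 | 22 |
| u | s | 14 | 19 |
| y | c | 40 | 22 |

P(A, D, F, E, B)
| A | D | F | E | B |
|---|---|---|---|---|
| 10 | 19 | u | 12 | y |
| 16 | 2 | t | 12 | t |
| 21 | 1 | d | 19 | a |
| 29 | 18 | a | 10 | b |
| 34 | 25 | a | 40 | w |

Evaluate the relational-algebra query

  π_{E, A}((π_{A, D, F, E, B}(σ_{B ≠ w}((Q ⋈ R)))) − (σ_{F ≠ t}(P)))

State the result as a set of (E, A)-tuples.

Natural join on C, A: {(a, 10, s, 19, c, 35), (a, 10, s, 19, k, 25), (a, 10, s, 19, u, 14), (w, 29, c, 22, t, 17), (w, 29, c, 22, y, 40)}
Filtering on B ≠ w leaves {(a, 10, s, 19, c, 35), (a, 10, s, 19, k, 25), (a, 10, s, 19, u, 14)}.
π_{A, D, F, E, B} gives {(19, 10, c, 35, a), (19, 10, k, 25, a), (19, 10, u, 14, a)}.
Filtering on F ≠ t leaves {(10, 19, u, 12, y), (21, 1, d, 19, a), (29, 18, a, 10, b), (34, 25, a, 40, w)}.
Set difference of the two operands is {(19, 10, c, 35, a), (19, 10, k, 25, a), (19, 10, u, 14, a)}.
π_{E, A} gives {(14, 19), (25, 19), (35, 19)}.

{(14, 19), (25, 19), (35, 19)}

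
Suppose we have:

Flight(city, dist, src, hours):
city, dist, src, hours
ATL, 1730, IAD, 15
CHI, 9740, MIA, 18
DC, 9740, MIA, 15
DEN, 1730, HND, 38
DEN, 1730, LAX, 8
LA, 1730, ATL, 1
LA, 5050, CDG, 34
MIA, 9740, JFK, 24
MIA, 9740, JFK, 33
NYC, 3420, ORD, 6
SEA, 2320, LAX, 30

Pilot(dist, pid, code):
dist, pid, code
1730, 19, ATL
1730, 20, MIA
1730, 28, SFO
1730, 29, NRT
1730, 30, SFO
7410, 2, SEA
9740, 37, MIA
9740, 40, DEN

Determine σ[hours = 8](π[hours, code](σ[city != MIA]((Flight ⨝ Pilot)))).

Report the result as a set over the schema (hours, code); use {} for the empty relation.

Joining Flight and Pilot on dist yields {(ATL, 1730, IAD, 15, 19, ATL), (ATL, 1730, IAD, 15, 20, MIA), (ATL, 1730, IAD, 15, 28, SFO), (ATL, 1730, IAD, 15, 29, NRT), (ATL, 1730, IAD, 15, 30, SFO), (CHI, 9740, MIA, 18, 37, MIA), (CHI, 9740, MIA, 18, 40, DEN), (DC, 9740, MIA, 15, 37, MIA), (DC, 9740, MIA, 15, 40, DEN), (DEN, 1730, HND, 38, 19, ATL), (DEN, 1730, HND, 38, 20, MIA), (DEN, 1730, HND, 38, 28, SFO), (DEN, 1730, HND, 38, 29, NRT), (DEN, 1730, HND, 38, 30, SFO), (DEN, 1730, LAX, 8, 19, ATL), (DEN, 1730, LAX, 8, 20, MIA), (DEN, 1730, LAX, 8, 28, SFO), (DEN, 1730, LAX, 8, 29, NRT), (DEN, 1730, LAX, 8, 30, SFO), (LA, 1730, ATL, 1, 19, ATL), (LA, 1730, ATL, 1, 20, MIA), (LA, 1730, ATL, 1, 28, SFO), (LA, 1730, ATL, 1, 29, NRT), (LA, 1730, ATL, 1, 30, SFO), (MIA, 9740, JFK, 24, 37, MIA), (MIA, 9740, JFK, 24, 40, DEN), (MIA, 9740, JFK, 33, 37, MIA), (MIA, 9740, JFK, 33, 40, DEN)}.
Filtering on city != MIA leaves {(ATL, 1730, IAD, 15, 19, ATL), (ATL, 1730, IAD, 15, 20, MIA), (ATL, 1730, IAD, 15, 28, SFO), (ATL, 1730, IAD, 15, 29, NRT), (ATL, 1730, IAD, 15, 30, SFO), (CHI, 9740, MIA, 18, 37, MIA), (CHI, 9740, MIA, 18, 40, DEN), (DC, 9740, MIA, 15, 37, MIA), (DC, 9740, MIA, 15, 40, DEN), (DEN, 1730, HND, 38, 19, ATL), (DEN, 1730, HND, 38, 20, MIA), (DEN, 1730, HND, 38, 28, SFO), (DEN, 1730, HND, 38, 29, NRT), (DEN, 1730, HND, 38, 30, SFO), (DEN, 1730, LAX, 8, 19, ATL), (DEN, 1730, LAX, 8, 20, MIA), (DEN, 1730, LAX, 8, 28, SFO), (DEN, 1730, LAX, 8, 29, NRT), (DEN, 1730, LAX, 8, 30, SFO), (LA, 1730, ATL, 1, 19, ATL), (LA, 1730, ATL, 1, 20, MIA), (LA, 1730, ATL, 1, 28, SFO), (LA, 1730, ATL, 1, 29, NRT), (LA, 1730, ATL, 1, 30, SFO)}.
Projecting to hours, code (5 duplicate(s) eliminated): {(1, ATL), (1, MIA), (1, NRT), (1, SFO), (15, ATL), (15, DEN), (15, MIA), (15, NRT), (15, SFO), (18, DEN), (18, MIA), (38, ATL), (38, MIA), (38, NRT), (38, SFO), (8, ATL), (8, MIA), (8, NRT), (8, SFO)}
Filtering on hours = 8 leaves {(8, ATL), (8, MIA), (8, NRT), (8, SFO)}.

{(8, ATL), (8, MIA), (8, NRT), (8, SFO)}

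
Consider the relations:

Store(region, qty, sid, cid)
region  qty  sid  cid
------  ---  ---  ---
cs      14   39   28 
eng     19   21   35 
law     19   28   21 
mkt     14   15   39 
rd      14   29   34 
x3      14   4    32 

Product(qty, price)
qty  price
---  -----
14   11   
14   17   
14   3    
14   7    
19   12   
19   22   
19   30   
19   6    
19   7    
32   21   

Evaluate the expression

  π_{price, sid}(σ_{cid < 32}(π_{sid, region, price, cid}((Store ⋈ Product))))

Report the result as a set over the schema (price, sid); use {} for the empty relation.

Natural join on qty: {(cs, 14, 39, 28, 11), (cs, 14, 39, 28, 17), (cs, 14, 39, 28, 3), (cs, 14, 39, 28, 7), (eng, 19, 21, 35, 12), (eng, 19, 21, 35, 22), (eng, 19, 21, 35, 30), (eng, 19, 21, 35, 6), (eng, 19, 21, 35, 7), (law, 19, 28, 21, 12), (law, 19, 28, 21, 22), (law, 19, 28, 21, 30), (law, 19, 28, 21, 6), (law, 19, 28, 21, 7), (mkt, 14, 15, 39, 11), (mkt, 14, 15, 39, 17), (mkt, 14, 15, 39, 3), (mkt, 14, 15, 39, 7), (rd, 14, 29, 34, 11), (rd, 14, 29, 34, 17), (rd, 14, 29, 34, 3), (rd, 14, 29, 34, 7), (x3, 14, 4, 32, 11), (x3, 14, 4, 32, 17), (x3, 14, 4, 32, 3), (x3, 14, 4, 32, 7)}
π[sid, region, price, cid]: project onto (sid, region, price, cid) → {(15, mkt, 11, 39), (15, mkt, 17, 39), (15, mkt, 3, 39), (15, mkt, 7, 39), (21, eng, 12, 35), (21, eng, 22, 35), (21, eng, 30, 35), (21, eng, 6, 35), (21, eng, 7, 35), (28, law, 12, 21), (28, law, 22, 21), (28, law, 30, 21), (28, law, 6, 21), (28, law, 7, 21), (29, rd, 11, 34), (29, rd, 17, 34), (29, rd, 3, 34), (29, rd, 7, 34), (39, cs, 11, 28), (39, cs, 17, 28), (39, cs, 3, 28), (39, cs, 7, 28), (4, x3, 11, 32), (4, x3, 17, 32), (4, x3, 3, 32), (4, x3, 7, 32)}
σ[cid < 32]: keep tuples satisfying cid < 32 → {(28, law, 12, 21), (28, law, 22, 21), (28, law, 30, 21), (28, law, 6, 21), (28, law, 7, 21), (39, cs, 11, 28), (39, cs, 17, 28), (39, cs, 3, 28), (39, cs, 7, 28)}
π[price, sid]: project onto (price, sid) → {(11, 39), (12, 28), (17, 39), (22, 28), (3, 39), (30, 28), (6, 28), (7, 28), (7, 39)}

{(11, 39), (12, 28), (17, 39), (22, 28), (3, 39), (30, 28), (6, 28), (7, 28), (7, 39)}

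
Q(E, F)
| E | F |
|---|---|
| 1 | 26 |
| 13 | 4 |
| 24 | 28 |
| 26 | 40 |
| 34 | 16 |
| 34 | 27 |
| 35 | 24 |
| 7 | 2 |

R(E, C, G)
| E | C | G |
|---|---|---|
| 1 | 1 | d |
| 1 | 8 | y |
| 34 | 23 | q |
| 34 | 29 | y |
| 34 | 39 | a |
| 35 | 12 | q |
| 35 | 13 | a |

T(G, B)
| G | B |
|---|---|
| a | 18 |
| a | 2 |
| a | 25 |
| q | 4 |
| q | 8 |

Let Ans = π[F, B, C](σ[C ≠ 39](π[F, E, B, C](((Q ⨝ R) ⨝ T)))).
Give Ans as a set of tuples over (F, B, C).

Joining Q and R on E yields {(1, 26, 1, d), (1, 26, 8, y), (34, 16, 23, q), (34, 16, 29, y), (34, 16, 39, a), (34, 27, 23, q), (34, 27, 29, y), (34, 27, 39, a), (35, 24, 12, q), (35, 24, 13, a)}.
Joining (Q ⨝ R) and T on G yields {(34, 16, 23, q, 4), (34, 16, 23, q, 8), (34, 16, 39, a, 18), (34, 16, 39, a, 2), (34, 16, 39, a, 25), (34, 27, 23, q, 4), (34, 27, 23, q, 8), (34, 27, 39, a, 18), (34, 27, 39, a, 2), (34, 27, 39, a, 25), (35, 24, 12, q, 4), (35, 24, 12, q, 8), (35, 24, 13, a, 18), (35, 24, 13, a, 2), (35, 24, 13, a, 25)}.
π[F, E, B, C]: project onto (F, E, B, C) → {(16, 34, 18, 39), (16, 34, 2, 39), (16, 34, 25, 39), (16, 34, 4, 23), (16, 34, 8, 23), (24, 35, 18, 13), (24, 35, 2, 13), (24, 35, 25, 13), (24, 35, 4, 12), (24, 35, 8, 12), (27, 34, 18, 39), (27, 34, 2, 39), (27, 34, 25, 39), (27, 34, 4, 23), (27, 34, 8, 23)}
Filtering on C ≠ 39 leaves {(16, 34, 4, 23), (16, 34, 8, 23), (24, 35, 18, 13), (24, 35, 2, 13), (24, 35, 25, 13), (24, 35, 4, 12), (24, 35, 8, 12), (27, 34, 4, 23), (27, 34, 8, 23)}.
π[F, B, C]: project onto (F, B, C) → {(16, 4, 23), (16, 8, 23), (24, 18, 13), (24, 2, 13), (24, 25, 13), (24, 4, 12), (24, 8, 12), (27, 4, 23), (27, 8, 23)}

{(16, 4, 23), (16, 8, 23), (24, 18, 13), (24, 2, 13), (24, 25, 13), (24, 4, 12), (24, 8, 12), (27, 4, 23), (27, 8, 23)}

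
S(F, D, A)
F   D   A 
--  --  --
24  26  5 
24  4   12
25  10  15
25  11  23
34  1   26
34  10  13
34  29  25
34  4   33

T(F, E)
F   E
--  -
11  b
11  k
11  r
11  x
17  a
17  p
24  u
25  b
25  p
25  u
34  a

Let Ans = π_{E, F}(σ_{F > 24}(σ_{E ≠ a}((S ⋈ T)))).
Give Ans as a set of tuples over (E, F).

Natural join on F: {(24, 26, 5, u), (24, 4, 12, u), (25, 10, 15, b), (25, 10, 15, p), (25, 10, 15, u), (25, 11, 23, b), (25, 11, 23, p), (25, 11, 23, u), (34, 1, 26, a), (34, 10, 13, a), (34, 29, 25, a), (34, 4, 33, a)}
Selection E ≠ a: {(24, 26, 5, u), (24, 4, 12, u), (25, 10, 15, b), (25, 10, 15, p), (25, 10, 15, u), (25, 11, 23, b), (25, 11, 23, p), (25, 11, 23, u)}
Selection F > 24: {(25, 10, 15, b), (25, 10, 15, p), (25, 10, 15, u), (25, 11, 23, b), (25, 11, 23, p), (25, 11, 23, u)}
π_{E, F} gives {(b, 25), (p, 25), (u, 25)} (3 duplicate(s) eliminated).

{(b, 25), (p, 25), (u, 25)}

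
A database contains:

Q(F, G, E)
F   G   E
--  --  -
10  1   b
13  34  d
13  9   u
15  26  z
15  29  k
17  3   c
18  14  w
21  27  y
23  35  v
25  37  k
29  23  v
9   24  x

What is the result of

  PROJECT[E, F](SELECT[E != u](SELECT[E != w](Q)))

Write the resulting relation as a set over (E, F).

Filtering on E != w leaves {(10, 1, b), (13, 34, d), (13, 9, u), (15, 26, z), (15, 29, k), (17, 3, c), (21, 27, y), (23, 35, v), (25, 37, k), (29, 23, v), (9, 24, x)}.
Filtering on E != u leaves {(10, 1, b), (13, 34, d), (15, 26, z), (15, 29, k), (17, 3, c), (21, 27, y), (23, 35, v), (25, 37, k), (29, 23, v), (9, 24, x)}.
Keep only column(s) E, F: {(b, 10), (c, 17), (d, 13), (k, 15), (k, 25), (v, 23), (v, 29), (x, 9), (y, 21), (z, 15)}

{(b, 10), (c, 17), (d, 13), (k, 15), (k, 25), (v, 23), (v, 29), (x, 9), (y, 21), (z, 15)}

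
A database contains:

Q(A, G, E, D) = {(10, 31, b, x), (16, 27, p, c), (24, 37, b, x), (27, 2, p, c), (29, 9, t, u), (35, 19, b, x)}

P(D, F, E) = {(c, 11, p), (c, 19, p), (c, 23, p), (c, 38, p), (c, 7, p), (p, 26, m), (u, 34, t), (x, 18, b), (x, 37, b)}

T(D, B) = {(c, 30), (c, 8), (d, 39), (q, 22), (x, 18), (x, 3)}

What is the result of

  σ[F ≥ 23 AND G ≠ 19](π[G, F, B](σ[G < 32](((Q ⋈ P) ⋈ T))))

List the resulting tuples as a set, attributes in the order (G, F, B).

{(2, 23, 30), (2, 23, 8), (2, 38, 30), (2, 38, 8), (27, 23, 30), (27, 23, 8), (27, 38, 30), (27, 38, 8), (31, 37, 18), (31, 37, 3)}

Natural join on E, D: {(10, 31, b, x, 18), (10, 31, b, x, 37), (16, 27, p, c, 11), (16, 27, p, c, 19), (16, 27, p, c, 23), (16, 27, p, c, 38), (16, 27, p, c, 7), (24, 37, b, x, 18), (24, 37, b, x, 37), (27, 2, p, c, 11), (27, 2, p, c, 19), (27, 2, p, c, 23), (27, 2, p, c, 38), (27, 2, p, c, 7), (29, 9, t, u, 34), (35, 19, b, x, 18), (35, 19, b, x, 37)}
Natural join on D: {(10, 31, b, x, 18, 18), (10, 31, b, x, 18, 3), (10, 31, b, x, 37, 18), (10, 31, b, x, 37, 3), (16, 27, p, c, 11, 30), (16, 27, p, c, 11, 8), (16, 27, p, c, 19, 30), (16, 27, p, c, 19, 8), (16, 27, p, c, 23, 30), (16, 27, p, c, 23, 8), (16, 27, p, c, 38, 30), (16, 27, p, c, 38, 8), (16, 27, p, c, 7, 30), (16, 27, p, c, 7, 8), (24, 37, b, x, 18, 18), (24, 37, b, x, 18, 3), (24, 37, b, x, 37, 18), (24, 37, b, x, 37, 3), (27, 2, p, c, 11, 30), (27, 2, p, c, 11, 8), (27, 2, p, c, 19, 30), (27, 2, p, c, 19, 8), (27, 2, p, c, 23, 30), (27, 2, p, c, 23, 8), (27, 2, p, c, 38, 30), (27, 2, p, c, 38, 8), (27, 2, p, c, 7, 30), (27, 2, p, c, 7, 8), (35, 19, b, x, 18, 18), (35, 19, b, x, 18, 3), (35, 19, b, x, 37, 18), (35, 19, b, x, 37, 3)}
σ[G < 32]: keep tuples satisfying G < 32 → {(10, 31, b, x, 18, 18), (10, 31, b, x, 18, 3), (10, 31, b, x, 37, 18), (10, 31, b, x, 37, 3), (16, 27, p, c, 11, 30), (16, 27, p, c, 11, 8), (16, 27, p, c, 19, 30), (16, 27, p, c, 19, 8), (16, 27, p, c, 23, 30), (16, 27, p, c, 23, 8), (16, 27, p, c, 38, 30), (16, 27, p, c, 38, 8), (16, 27, p, c, 7, 30), (16, 27, p, c, 7, 8), (27, 2, p, c, 11, 30), (27, 2, p, c, 11, 8), (27, 2, p, c, 19, 30), (27, 2, p, c, 19, 8), (27, 2, p, c, 23, 30), (27, 2, p, c, 23, 8), (27, 2, p, c, 38, 30), (27, 2, p, c, 38, 8), (27, 2, p, c, 7, 30), (27, 2, p, c, 7, 8), (35, 19, b, x, 18, 18), (35, 19, b, x, 18, 3), (35, 19, b, x, 37, 18), (35, 19, b, x, 37, 3)}
π[G, F, B]: project onto (G, F, B) → {(19, 18, 18), (19, 18, 3), (19, 37, 18), (19, 37, 3), (2, 11, 30), (2, 11, 8), (2, 19, 30), (2, 19, 8), (2, 23, 30), (2, 23, 8), (2, 38, 30), (2, 38, 8), (2, 7, 30), (2, 7, 8), (27, 11, 30), (27, 11, 8), (27, 19, 30), (27, 19, 8), (27, 23, 30), (27, 23, 8), (27, 38, 30), (27, 38, 8), (27, 7, 30), (27, 7, 8), (31, 18, 18), (31, 18, 3), (31, 37, 18), (31, 37, 3)}
σ[F ≥ 23 AND G ≠ 19]: keep tuples satisfying F ≥ 23 AND G ≠ 19 → {(2, 23, 30), (2, 23, 8), (2, 38, 30), (2, 38, 8), (27, 23, 30), (27, 23, 8), (27, 38, 30), (27, 38, 8), (31, 37, 18), (31, 37, 3)}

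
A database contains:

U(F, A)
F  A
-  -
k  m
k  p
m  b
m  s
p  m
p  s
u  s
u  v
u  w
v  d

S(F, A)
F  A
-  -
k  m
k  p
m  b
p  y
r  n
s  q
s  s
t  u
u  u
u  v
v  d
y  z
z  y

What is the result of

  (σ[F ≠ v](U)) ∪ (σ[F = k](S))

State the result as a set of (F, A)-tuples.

{(k, m), (k, p), (m, b), (m, s), (p, m), (p, s), (u, s), (u, v), (u, w)}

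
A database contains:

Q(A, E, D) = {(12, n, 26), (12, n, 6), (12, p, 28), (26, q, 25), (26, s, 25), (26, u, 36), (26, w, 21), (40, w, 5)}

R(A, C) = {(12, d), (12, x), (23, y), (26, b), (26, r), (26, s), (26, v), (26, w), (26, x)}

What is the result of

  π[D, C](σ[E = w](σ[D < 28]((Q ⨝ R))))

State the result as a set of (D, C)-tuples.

Q ⋈ R (natural join on A): {(12, n, 26, d), (12, n, 26, x), (12, n, 6, d), (12, n, 6, x), (12, p, 28, d), (12, p, 28, x), (26, q, 25, b), (26, q, 25, r), (26, q, 25, s), (26, q, 25, v), (26, q, 25, w), (26, q, 25, x), (26, s, 25, b), (26, s, 25, r), (26, s, 25, s), (26, s, 25, v), (26, s, 25, w), (26, s, 25, x), (26, u, 36, b), (26, u, 36, r), (26, u, 36, s), (26, u, 36, v), (26, u, 36, w), (26, u, 36, x), (26, w, 21, b), (26, w, 21, r), (26, w, 21, s), (26, w, 21, v), (26, w, 21, w), (26, w, 21, x)}
σ[D < 28]: keep tuples satisfying D < 28 → {(12, n, 26, d), (12, n, 26, x), (12, n, 6, d), (12, n, 6, x), (26, q, 25, b), (26, q, 25, r), (26, q, 25, s), (26, q, 25, v), (26, q, 25, w), (26, q, 25, x), (26, s, 25, b), (26, s, 25, r), (26, s, 25, s), (26, s, 25, v), (26, s, 25, w), (26, s, 25, x), (26, w, 21, b), (26, w, 21, r), (26, w, 21, s), (26, w, 21, v), (26, w, 21, w), (26, w, 21, x)}
σ[E = w]: keep tuples satisfying E = w → {(26, w, 21, b), (26, w, 21, r), (26, w, 21, s), (26, w, 21, v), (26, w, 21, w), (26, w, 21, x)}
Projecting to D, C: {(21, b), (21, r), (21, s), (21, v), (21, w), (21, x)}

{(21, b), (21, r), (21, s), (21, v), (21, w), (21, x)}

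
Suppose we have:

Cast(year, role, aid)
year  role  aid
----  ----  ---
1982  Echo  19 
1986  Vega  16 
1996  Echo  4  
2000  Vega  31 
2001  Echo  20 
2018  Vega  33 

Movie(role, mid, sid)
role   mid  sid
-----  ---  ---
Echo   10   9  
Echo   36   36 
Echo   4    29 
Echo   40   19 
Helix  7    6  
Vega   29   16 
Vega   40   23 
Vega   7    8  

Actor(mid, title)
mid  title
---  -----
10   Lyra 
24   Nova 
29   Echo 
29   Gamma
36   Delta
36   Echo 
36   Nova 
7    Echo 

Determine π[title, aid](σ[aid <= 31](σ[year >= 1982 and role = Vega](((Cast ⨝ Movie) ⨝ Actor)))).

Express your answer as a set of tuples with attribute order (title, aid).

{(Echo, 16), (Echo, 31), (Gamma, 16), (Gamma, 31)}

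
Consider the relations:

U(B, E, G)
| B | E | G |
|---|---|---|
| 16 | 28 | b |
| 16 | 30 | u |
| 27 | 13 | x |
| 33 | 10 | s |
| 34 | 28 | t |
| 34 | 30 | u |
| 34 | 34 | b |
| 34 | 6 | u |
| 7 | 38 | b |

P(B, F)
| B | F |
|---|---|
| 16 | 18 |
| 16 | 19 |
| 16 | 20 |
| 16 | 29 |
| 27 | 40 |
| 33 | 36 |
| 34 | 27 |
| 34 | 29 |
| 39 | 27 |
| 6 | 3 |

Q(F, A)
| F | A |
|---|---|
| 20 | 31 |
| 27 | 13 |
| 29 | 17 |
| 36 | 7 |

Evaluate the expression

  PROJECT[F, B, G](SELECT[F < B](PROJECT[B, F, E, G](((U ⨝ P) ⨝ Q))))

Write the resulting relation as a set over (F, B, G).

Joining U and P on B yields {(16, 28, b, 18), (16, 28, b, 19), (16, 28, b, 20), (16, 28, b, 29), (16, 30, u, 18), (16, 30, u, 19), (16, 30, u, 20), (16, 30, u, 29), (27, 13, x, 40), (33, 10, s, 36), (34, 28, t, 27), (34, 28, t, 29), (34, 30, u, 27), (34, 30, u, 29), (34, 34, b, 27), (34, 34, b, 29), (34, 6, u, 27), (34, 6, u, 29)}.
Joining (U ⨝ P) and Q on F yields {(16, 28, b, 20, 31), (16, 28, b, 29, 17), (16, 30, u, 20, 31), (16, 30, u, 29, 17), (33, 10, s, 36, 7), (34, 28, t, 27, 13), (34, 28, t, 29, 17), (34, 30, u, 27, 13), (34, 30, u, 29, 17), (34, 34, b, 27, 13), (34, 34, b, 29, 17), (34, 6, u, 27, 13), (34, 6, u, 29, 17)}.
π_{B, F, E, G} gives {(16, 20, 28, b), (16, 20, 30, u), (16, 29, 28, b), (16, 29, 30, u), (33, 36, 10, s), (34, 27, 28, t), (34, 27, 30, u), (34, 27, 34, b), (34, 27, 6, u), (34, 29, 28, t), (34, 29, 30, u), (34, 29, 34, b), (34, 29, 6, u)}.
Filtering on F < B leaves {(34, 27, 28, t), (34, 27, 30, u), (34, 27, 34, b), (34, 27, 6, u), (34, 29, 28, t), (34, 29, 30, u), (34, 29, 34, b), (34, 29, 6, u)}.
π_{F, B, G} gives {(27, 34, b), (27, 34, t), (27, 34, u), (29, 34, b), (29, 34, t), (29, 34, u)} (2 duplicate(s) eliminated).

{(27, 34, b), (27, 34, t), (27, 34, u), (29, 34, b), (29, 34, t), (29, 34, u)}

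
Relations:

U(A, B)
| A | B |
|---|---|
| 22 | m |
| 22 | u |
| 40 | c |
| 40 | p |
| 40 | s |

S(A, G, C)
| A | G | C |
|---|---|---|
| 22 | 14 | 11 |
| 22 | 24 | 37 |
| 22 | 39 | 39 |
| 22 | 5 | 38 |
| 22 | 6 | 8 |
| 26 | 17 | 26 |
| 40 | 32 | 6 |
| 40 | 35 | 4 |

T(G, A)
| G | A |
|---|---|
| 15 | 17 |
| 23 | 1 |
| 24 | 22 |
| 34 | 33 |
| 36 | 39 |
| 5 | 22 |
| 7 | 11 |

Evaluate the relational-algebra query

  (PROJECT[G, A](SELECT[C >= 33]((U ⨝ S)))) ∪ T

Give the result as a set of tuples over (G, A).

{(15, 17), (23, 1), (24, 22), (34, 33), (36, 39), (39, 22), (5, 22), (7, 11)}

U ⋈ S (natural join on A): {(22, m, 14, 11), (22, m, 24, 37), (22, m, 39, 39), (22, m, 5, 38), (22, m, 6, 8), (22, u, 14, 11), (22, u, 24, 37), (22, u, 39, 39), (22, u, 5, 38), (22, u, 6, 8), (40, c, 32, 6), (40, c, 35, 4), (40, p, 32, 6), (40, p, 35, 4), (40, s, 32, 6), (40, s, 35, 4)}
Selection C >= 33: {(22, m, 24, 37), (22, m, 39, 39), (22, m, 5, 38), (22, u, 24, 37), (22, u, 39, 39), (22, u, 5, 38)}
Projecting to G, A (3 duplicate(s) eliminated): {(24, 22), (39, 22), (5, 22)}
Taking the union: {(15, 17), (23, 1), (24, 22), (34, 33), (36, 39), (39, 22), (5, 22), (7, 11)}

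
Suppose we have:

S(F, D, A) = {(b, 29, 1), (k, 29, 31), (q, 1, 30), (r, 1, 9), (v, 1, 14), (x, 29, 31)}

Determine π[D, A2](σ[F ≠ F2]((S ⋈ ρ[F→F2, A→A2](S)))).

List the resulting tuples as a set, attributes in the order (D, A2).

{(1, 14), (1, 30), (1, 9), (29, 1), (29, 31)}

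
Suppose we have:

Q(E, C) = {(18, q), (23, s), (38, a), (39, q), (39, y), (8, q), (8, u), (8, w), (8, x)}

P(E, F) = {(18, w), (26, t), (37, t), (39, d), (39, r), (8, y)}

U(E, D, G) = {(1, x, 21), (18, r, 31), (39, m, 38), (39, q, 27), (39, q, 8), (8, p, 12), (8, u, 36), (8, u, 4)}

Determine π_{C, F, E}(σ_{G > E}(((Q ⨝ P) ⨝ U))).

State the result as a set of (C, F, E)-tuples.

{(q, w, 18), (q, y, 8), (u, y, 8), (w, y, 8), (x, y, 8)}

Joining Q and P on E yields {(18, q, w), (39, q, d), (39, q, r), (39, y, d), (39, y, r), (8, q, y), (8, u, y), (8, w, y), (8, x, y)}.
Joining (Q ⨝ P) and U on E yields {(18, q, w, r, 31), (39, q, d, m, 38), (39, q, d, q, 27), (39, q, d, q, 8), (39, q, r, m, 38), (39, q, r, q, 27), (39, q, r, q, 8), (39, y, d, m, 38), (39, y, d, q, 27), (39, y, d, q, 8), (39, y, r, m, 38), (39, y, r, q, 27), (39, y, r, q, 8), (8, q, y, p, 12), (8, q, y, u, 36), (8, q, y, u, 4), (8, u, y, p, 12), (8, u, y, u, 36), (8, u, y, u, 4), (8, w, y, p, 12), (8, w, y, u, 36), (8, w, y, u, 4), (8, x, y, p, 12), (8, x, y, u, 36), (8, x, y, u, 4)}.
Filtering on G > E leaves {(18, q, w, r, 31), (8, q, y, p, 12), (8, q, y, u, 36), (8, u, y, p, 12), (8, u, y, u, 36), (8, w, y, p, 12), (8, w, y, u, 36), (8, x, y, p, 12), (8, x, y, u, 36)}.
Projecting to C, F, E (4 duplicate(s) eliminated): {(q, w, 18), (q, y, 8), (u, y, 8), (w, y, 8), (x, y, 8)}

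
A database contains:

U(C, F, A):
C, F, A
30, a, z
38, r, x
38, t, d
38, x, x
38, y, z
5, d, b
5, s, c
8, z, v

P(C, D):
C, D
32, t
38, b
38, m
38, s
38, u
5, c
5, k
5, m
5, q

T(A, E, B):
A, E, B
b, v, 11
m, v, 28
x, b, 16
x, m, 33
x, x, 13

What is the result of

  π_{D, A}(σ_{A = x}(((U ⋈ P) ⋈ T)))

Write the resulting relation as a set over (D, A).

{(b, x), (m, x), (s, x), (u, x)}

U ⋈ P (natural join on C): {(38, r, x, b), (38, r, x, m), (38, r, x, s), (38, r, x, u), (38, t, d, b), (38, t, d, m), (38, t, d, s), (38, t, d, u), (38, x, x, b), (38, x, x, m), (38, x, x, s), (38, x, x, u), (38, y, z, b), (38, y, z, m), (38, y, z, s), (38, y, z, u), (5, d, b, c), (5, d, b, k), (5, d, b, m), (5, d, b, q), (5, s, c, c), (5, s, c, k), (5, s, c, m), (5, s, c, q)}
(U ⋈ P) ⋈ T (natural join on A): {(38, r, x, b, b, 16), (38, r, x, b, m, 33), (38, r, x, b, x, 13), (38, r, x, m, b, 16), (38, r, x, m, m, 33), (38, r, x, m, x, 13), (38, r, x, s, b, 16), (38, r, x, s, m, 33), (38, r, x, s, x, 13), (38, r, x, u, b, 16), (38, r, x, u, m, 33), (38, r, x, u, x, 13), (38, x, x, b, b, 16), (38, x, x, b, m, 33), (38, x, x, b, x, 13), (38, x, x, m, b, 16), (38, x, x, m, m, 33), (38, x, x, m, x, 13), (38, x, x, s, b, 16), (38, x, x, s, m, 33), (38, x, x, s, x, 13), (38, x, x, u, b, 16), (38, x, x, u, m, 33), (38, x, x, u, x, 13), (5, d, b, c, v, 11), (5, d, b, k, v, 11), (5, d, b, m, v, 11), (5, d, b, q, v, 11)}
Filtering on A = x leaves {(38, r, x, b, b, 16), (38, r, x, b, m, 33), (38, r, x, b, x, 13), (38, r, x, m, b, 16), (38, r, x, m, m, 33), (38, r, x, m, x, 13), (38, r, x, s, b, 16), (38, r, x, s, m, 33), (38, r, x, s, x, 13), (38, r, x, u, b, 16), (38, r, x, u, m, 33), (38, r, x, u, x, 13), (38, x, x, b, b, 16), (38, x, x, b, m, 33), (38, x, x, b, x, 13), (38, x, x, m, b, 16), (38, x, x, m, m, 33), (38, x, x, m, x, 13), (38, x, x, s, b, 16), (38, x, x, s, m, 33), (38, x, x, s, x, 13), (38, x, x, u, b, 16), (38, x, x, u, m, 33), (38, x, x, u, x, 13)}.
π[D, A]: project onto (D, A) (20 duplicate(s) eliminated) → {(b, x), (m, x), (s, x), (u, x)}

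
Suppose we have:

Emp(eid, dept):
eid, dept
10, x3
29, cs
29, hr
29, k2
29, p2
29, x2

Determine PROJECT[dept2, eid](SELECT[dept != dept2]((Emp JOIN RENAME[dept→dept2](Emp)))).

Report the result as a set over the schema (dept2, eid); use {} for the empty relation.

{(cs, 29), (hr, 29), (k2, 29), (p2, 29), (x2, 29)}

ρ[dept→dept2]: schema becomes (eid, dept2); tuples unchanged.
Joining Emp and RENAME[dept→dept2](Emp) on eid yields {(10, x3, x3), (29, cs, cs), (29, cs, hr), (29, cs, k2), (29, cs, p2), (29, cs, x2), (29, hr, cs), (29, hr, hr), (29, hr, k2), (29, hr, p2), (29, hr, x2), (29, k2, cs), (29, k2, hr), (29, k2, k2), (29, k2, p2), (29, k2, x2), (29, p2, cs), (29, p2, hr), (29, p2, k2), (29, p2, p2), (29, p2, x2), (29, x2, cs), (29, x2, hr), (29, x2, k2), (29, x2, p2), (29, x2, x2)}.
Selection dept != dept2: {(29, cs, hr), (29, cs, k2), (29, cs, p2), (29, cs, x2), (29, hr, cs), (29, hr, k2), (29, hr, p2), (29, hr, x2), (29, k2, cs), (29, k2, hr), (29, k2, p2), (29, k2, x2), (29, p2, cs), (29, p2, hr), (29, p2, k2), (29, p2, x2), (29, x2, cs), (29, x2, hr), (29, x2, k2), (29, x2, p2)}
π_{dept2, eid} gives {(cs, 29), (hr, 29), (k2, 29), (p2, 29), (x2, 29)} (15 duplicate(s) eliminated).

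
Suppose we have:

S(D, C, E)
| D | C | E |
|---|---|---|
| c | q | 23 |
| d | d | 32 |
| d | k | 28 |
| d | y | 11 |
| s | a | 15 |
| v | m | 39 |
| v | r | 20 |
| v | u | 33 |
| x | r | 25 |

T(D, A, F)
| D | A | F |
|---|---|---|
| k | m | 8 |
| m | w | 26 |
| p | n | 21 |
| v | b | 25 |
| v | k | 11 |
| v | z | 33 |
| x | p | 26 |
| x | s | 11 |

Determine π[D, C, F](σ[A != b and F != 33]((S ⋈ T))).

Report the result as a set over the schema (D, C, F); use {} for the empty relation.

S ⋈ T (natural join on D): {(v, m, 39, b, 25), (v, m, 39, k, 11), (v, m, 39, z, 33), (v, r, 20, b, 25), (v, r, 20, k, 11), (v, r, 20, z, 33), (v, u, 33, b, 25), (v, u, 33, k, 11), (v, u, 33, z, 33), (x, r, 25, p, 26), (x, r, 25, s, 11)}
Selection A != b and F != 33: {(v, m, 39, k, 11), (v, r, 20, k, 11), (v, u, 33, k, 11), (x, r, 25, p, 26), (x, r, 25, s, 11)}
Projecting to D, C, F: {(v, m, 11), (v, r, 11), (v, u, 11), (x, r, 11), (x, r, 26)}

{(v, m, 11), (v, r, 11), (v, u, 11), (x, r, 11), (x, r, 26)}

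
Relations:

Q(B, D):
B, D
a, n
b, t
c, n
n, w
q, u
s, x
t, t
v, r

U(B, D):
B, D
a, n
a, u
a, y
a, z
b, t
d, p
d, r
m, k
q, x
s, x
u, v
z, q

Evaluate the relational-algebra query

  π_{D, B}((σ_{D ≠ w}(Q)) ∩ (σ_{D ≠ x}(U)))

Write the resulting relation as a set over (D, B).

{(n, a), (t, b)}

σ[D ≠ w]: keep tuples satisfying D ≠ w → {(a, n), (b, t), (c, n), (q, u), (s, x), (t, t), (v, r)}
σ[D ≠ x]: keep tuples satisfying D ≠ x → {(a, n), (a, u), (a, y), (a, z), (b, t), (d, p), (d, r), (m, k), (u, v), (z, q)}
Set intersection of the two operands is {(a, n), (b, t)}.
Keep only column(s) D, B: {(n, a), (t, b)}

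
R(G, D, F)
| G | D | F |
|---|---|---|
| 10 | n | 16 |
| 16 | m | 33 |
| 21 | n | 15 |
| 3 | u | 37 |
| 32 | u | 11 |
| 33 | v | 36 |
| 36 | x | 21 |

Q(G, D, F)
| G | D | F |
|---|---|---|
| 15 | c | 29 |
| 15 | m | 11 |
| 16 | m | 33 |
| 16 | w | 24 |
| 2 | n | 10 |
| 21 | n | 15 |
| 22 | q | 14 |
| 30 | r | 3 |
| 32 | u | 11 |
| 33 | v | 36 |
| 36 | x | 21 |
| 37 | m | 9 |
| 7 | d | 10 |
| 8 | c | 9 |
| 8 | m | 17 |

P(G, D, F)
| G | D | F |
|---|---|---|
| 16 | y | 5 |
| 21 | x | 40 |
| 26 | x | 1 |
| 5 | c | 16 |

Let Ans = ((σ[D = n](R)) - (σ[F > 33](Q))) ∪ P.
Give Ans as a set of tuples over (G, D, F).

Filtering on D = n leaves {(10, n, 16), (21, n, 15)}.
Filtering on F > 33 leaves {(33, v, 36)}.
Difference: {(10, n, 16), (21, n, 15)} with {(33, v, 36)} → {(10, n, 16), (21, n, 15)}
Union: {(10, n, 16), (21, n, 15)} with {(16, y, 5), (21, x, 40), (26, x, 1), (5, c, 16)} → {(10, n, 16), (16, y, 5), (21, n, 15), (21, x, 40), (26, x, 1), (5, c, 16)}

{(10, n, 16), (16, y, 5), (21, n, 15), (21, x, 40), (26, x, 1), (5, c, 16)}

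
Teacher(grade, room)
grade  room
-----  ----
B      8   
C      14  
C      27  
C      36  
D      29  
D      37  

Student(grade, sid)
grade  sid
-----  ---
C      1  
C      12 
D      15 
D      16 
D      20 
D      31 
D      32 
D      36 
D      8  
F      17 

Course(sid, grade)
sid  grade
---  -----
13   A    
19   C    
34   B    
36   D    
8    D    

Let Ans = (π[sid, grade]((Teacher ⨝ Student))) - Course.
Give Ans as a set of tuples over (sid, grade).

Natural join on grade: {(C, 14, 1), (C, 14, 12), (C, 27, 1), (C, 27, 12), (C, 36, 1), (C, 36, 12), (D, 29, 15), (D, 29, 16), (D, 29, 20), (D, 29, 31), (D, 29, 32), (D, 29, 36), (D, 29, 8), (D, 37, 15), (D, 37, 16), (D, 37, 20), (D, 37, 31), (D, 37, 32), (D, 37, 36), (D, 37, 8)}
π[sid, grade]: project onto (sid, grade) (11 duplicate(s) eliminated) → {(1, C), (12, C), (15, D), (16, D), (20, D), (31, D), (32, D), (36, D), (8, D)}
Set difference of the two operands is {(1, C), (12, C), (15, D), (16, D), (20, D), (31, D), (32, D)}.

{(1, C), (12, C), (15, D), (16, D), (20, D), (31, D), (32, D)}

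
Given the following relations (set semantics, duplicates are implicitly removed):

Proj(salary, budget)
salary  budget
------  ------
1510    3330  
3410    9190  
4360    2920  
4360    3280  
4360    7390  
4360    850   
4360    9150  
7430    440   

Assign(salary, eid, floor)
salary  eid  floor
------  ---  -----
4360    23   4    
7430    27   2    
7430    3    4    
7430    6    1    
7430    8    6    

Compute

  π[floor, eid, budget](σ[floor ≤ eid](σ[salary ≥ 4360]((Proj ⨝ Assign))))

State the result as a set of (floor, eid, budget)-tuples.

Natural join on salary: {(4360, 2920, 23, 4), (4360, 3280, 23, 4), (4360, 7390, 23, 4), (4360, 850, 23, 4), (4360, 9150, 23, 4), (7430, 440, 27, 2), (7430, 440, 3, 4), (7430, 440, 6, 1), (7430, 440, 8, 6)}
σ[salary ≥ 4360]: keep tuples satisfying salary ≥ 4360 → {(4360, 2920, 23, 4), (4360, 3280, 23, 4), (4360, 7390, 23, 4), (4360, 850, 23, 4), (4360, 9150, 23, 4), (7430, 440, 27, 2), (7430, 440, 3, 4), (7430, 440, 6, 1), (7430, 440, 8, 6)}
σ[floor ≤ eid]: keep tuples satisfying floor ≤ eid → {(4360, 2920, 23, 4), (4360, 3280, 23, 4), (4360, 7390, 23, 4), (4360, 850, 23, 4), (4360, 9150, 23, 4), (7430, 440, 27, 2), (7430, 440, 6, 1), (7430, 440, 8, 6)}
Projecting to floor, eid, budget: {(1, 6, 440), (2, 27, 440), (4, 23, 2920), (4, 23, 3280), (4, 23, 7390), (4, 23, 850), (4, 23, 9150), (6, 8, 440)}

{(1, 6, 440), (2, 27, 440), (4, 23, 2920), (4, 23, 3280), (4, 23, 7390), (4, 23, 850), (4, 23, 9150), (6, 8, 440)}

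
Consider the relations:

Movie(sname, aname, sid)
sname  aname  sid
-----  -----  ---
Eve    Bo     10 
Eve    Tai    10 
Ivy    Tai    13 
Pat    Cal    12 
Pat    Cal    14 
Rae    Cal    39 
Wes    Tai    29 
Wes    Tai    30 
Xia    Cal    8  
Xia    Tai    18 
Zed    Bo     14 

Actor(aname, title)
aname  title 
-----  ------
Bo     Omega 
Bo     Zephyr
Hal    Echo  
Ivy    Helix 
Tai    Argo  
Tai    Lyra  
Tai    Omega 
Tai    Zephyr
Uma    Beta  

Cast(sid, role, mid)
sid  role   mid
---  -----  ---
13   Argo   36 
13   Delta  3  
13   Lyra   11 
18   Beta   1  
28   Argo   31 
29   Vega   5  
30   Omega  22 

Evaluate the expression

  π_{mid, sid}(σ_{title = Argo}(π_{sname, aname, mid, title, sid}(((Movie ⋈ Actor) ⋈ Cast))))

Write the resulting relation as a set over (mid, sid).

{(1, 18), (11, 13), (22, 30), (3, 13), (36, 13), (5, 29)}

Natural join on aname: {(Eve, Bo, 10, Omega), (Eve, Bo, 10, Zephyr), (Eve, Tai, 10, Argo), (Eve, Tai, 10, Lyra), (Eve, Tai, 10, Omega), (Eve, Tai, 10, Zephyr), (Ivy, Tai, 13, Argo), (Ivy, Tai, 13, Lyra), (Ivy, Tai, 13, Omega), (Ivy, Tai, 13, Zephyr), (Wes, Tai, 29, Argo), (Wes, Tai, 29, Lyra), (Wes, Tai, 29, Omega), (Wes, Tai, 29, Zephyr), (Wes, Tai, 30, Argo), (Wes, Tai, 30, Lyra), (Wes, Tai, 30, Omega), (Wes, Tai, 30, Zephyr), (Xia, Tai, 18, Argo), (Xia, Tai, 18, Lyra), (Xia, Tai, 18, Omega), (Xia, Tai, 18, Zephyr), (Zed, Bo, 14, Omega), (Zed, Bo, 14, Zephyr)}
Natural join on sid: {(Ivy, Tai, 13, Argo, Argo, 36), (Ivy, Tai, 13, Argo, Delta, 3), (Ivy, Tai, 13, Argo, Lyra, 11), (Ivy, Tai, 13, Lyra, Argo, 36), (Ivy, Tai, 13, Lyra, Delta, 3), (Ivy, Tai, 13, Lyra, Lyra, 11), (Ivy, Tai, 13, Omega, Argo, 36), (Ivy, Tai, 13, Omega, Delta, 3), (Ivy, Tai, 13, Omega, Lyra, 11), (Ivy, Tai, 13, Zephyr, Argo, 36), (Ivy, Tai, 13, Zephyr, Delta, 3), (Ivy, Tai, 13, Zephyr, Lyra, 11), (Wes, Tai, 29, Argo, Vega, 5), (Wes, Tai, 29, Lyra, Vega, 5), (Wes, Tai, 29, Omega, Vega, 5), (Wes, Tai, 29, Zephyr, Vega, 5), (Wes, Tai, 30, Argo, Omega, 22), (Wes, Tai, 30, Lyra, Omega, 22), (Wes, Tai, 30, Omega, Omega, 22), (Wes, Tai, 30, Zephyr, Omega, 22), (Xia, Tai, 18, Argo, Beta, 1), (Xia, Tai, 18, Lyra, Beta, 1), (Xia, Tai, 18, Omega, Beta, 1), (Xia, Tai, 18, Zephyr, Beta, 1)}
π_{sname, aname, mid, title, sid} gives {(Ivy, Tai, 11, Argo, 13), (Ivy, Tai, 11, Lyra, 13), (Ivy, Tai, 11, Omega, 13), (Ivy, Tai, 11, Zephyr, 13), (Ivy, Tai, 3, Argo, 13), (Ivy, Tai, 3, Lyra, 13), (Ivy, Tai, 3, Omega, 13), (Ivy, Tai, 3, Zephyr, 13), (Ivy, Tai, 36, Argo, 13), (Ivy, Tai, 36, Lyra, 13), (Ivy, Tai, 36, Omega, 13), (Ivy, Tai, 36, Zephyr, 13), (Wes, Tai, 22, Argo, 30), (Wes, Tai, 22, Lyra, 30), (Wes, Tai, 22, Omega, 30), (Wes, Tai, 22, Zephyr, 30), (Wes, Tai, 5, Argo, 29), (Wes, Tai, 5, Lyra, 29), (Wes, Tai, 5, Omega, 29), (Wes, Tai, 5, Zephyr, 29), (Xia, Tai, 1, Argo, 18), (Xia, Tai, 1, Lyra, 18), (Xia, Tai, 1, Omega, 18), (Xia, Tai, 1, Zephyr, 18)}.
Filtering on title = Argo leaves {(Ivy, Tai, 11, Argo, 13), (Ivy, Tai, 3, Argo, 13), (Ivy, Tai, 36, Argo, 13), (Wes, Tai, 22, Argo, 30), (Wes, Tai, 5, Argo, 29), (Xia, Tai, 1, Argo, 18)}.
π_{mid, sid} gives {(1, 18), (11, 13), (22, 30), (3, 13), (36, 13), (5, 29)}.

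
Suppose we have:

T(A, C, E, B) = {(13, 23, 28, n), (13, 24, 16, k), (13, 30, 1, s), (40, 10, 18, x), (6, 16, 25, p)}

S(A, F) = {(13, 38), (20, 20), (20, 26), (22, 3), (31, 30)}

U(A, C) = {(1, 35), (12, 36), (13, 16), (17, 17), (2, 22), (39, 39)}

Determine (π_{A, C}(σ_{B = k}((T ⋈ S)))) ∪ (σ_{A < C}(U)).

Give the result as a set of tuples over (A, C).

{(1, 35), (12, 36), (13, 16), (13, 24), (2, 22)}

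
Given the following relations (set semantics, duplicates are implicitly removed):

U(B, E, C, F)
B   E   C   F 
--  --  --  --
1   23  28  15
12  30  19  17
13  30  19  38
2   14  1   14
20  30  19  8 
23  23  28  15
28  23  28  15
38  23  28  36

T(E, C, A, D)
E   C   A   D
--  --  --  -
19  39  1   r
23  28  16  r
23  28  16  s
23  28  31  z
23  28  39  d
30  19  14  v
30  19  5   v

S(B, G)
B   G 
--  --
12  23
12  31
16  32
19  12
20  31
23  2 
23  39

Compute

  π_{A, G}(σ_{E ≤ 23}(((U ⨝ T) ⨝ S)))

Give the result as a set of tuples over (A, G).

U ⋈ T (natural join on E, C): {(1, 23, 28, 15, 16, r), (1, 23, 28, 15, 16, s), (1, 23, 28, 15, 31, z), (1, 23, 28, 15, 39, d), (12, 30, 19, 17, 14, v), (12, 30, 19, 17, 5, v), (13, 30, 19, 38, 14, v), (13, 30, 19, 38, 5, v), (20, 30, 19, 8, 14, v), (20, 30, 19, 8, 5, v), (23, 23, 28, 15, 16, r), (23, 23, 28, 15, 16, s), (23, 23, 28, 15, 31, z), (23, 23, 28, 15, 39, d), (28, 23, 28, 15, 16, r), (28, 23, 28, 15, 16, s), (28, 23, 28, 15, 31, z), (28, 23, 28, 15, 39, d), (38, 23, 28, 36, 16, r), (38, 23, 28, 36, 16, s), (38, 23, 28, 36, 31, z), (38, 23, 28, 36, 39, d)}
(U ⨝ T) ⋈ S (natural join on B): {(12, 30, 19, 17, 14, v, 23), (12, 30, 19, 17, 14, v, 31), (12, 30, 19, 17, 5, v, 23), (12, 30, 19, 17, 5, v, 31), (20, 30, 19, 8, 14, v, 31), (20, 30, 19, 8, 5, v, 31), (23, 23, 28, 15, 16, r, 2), (23, 23, 28, 15, 16, r, 39), (23, 23, 28, 15, 16, s, 2), (23, 23, 28, 15, 16, s, 39), (23, 23, 28, 15, 31, z, 2), (23, 23, 28, 15, 31, z, 39), (23, 23, 28, 15, 39, d, 2), (23, 23, 28, 15, 39, d, 39)}
σ[E ≤ 23]: keep tuples satisfying E ≤ 23 → {(23, 23, 28, 15, 16, r, 2), (23, 23, 28, 15, 16, r, 39), (23, 23, 28, 15, 16, s, 2), (23, 23, 28, 15, 16, s, 39), (23, 23, 28, 15, 31, z, 2), (23, 23, 28, 15, 31, z, 39), (23, 23, 28, 15, 39, d, 2), (23, 23, 28, 15, 39, d, 39)}
Projecting to A, G (2 duplicate(s) eliminated): {(16, 2), (16, 39), (31, 2), (31, 39), (39, 2), (39, 39)}

{(16, 2), (16, 39), (31, 2), (31, 39), (39, 2), (39, 39)}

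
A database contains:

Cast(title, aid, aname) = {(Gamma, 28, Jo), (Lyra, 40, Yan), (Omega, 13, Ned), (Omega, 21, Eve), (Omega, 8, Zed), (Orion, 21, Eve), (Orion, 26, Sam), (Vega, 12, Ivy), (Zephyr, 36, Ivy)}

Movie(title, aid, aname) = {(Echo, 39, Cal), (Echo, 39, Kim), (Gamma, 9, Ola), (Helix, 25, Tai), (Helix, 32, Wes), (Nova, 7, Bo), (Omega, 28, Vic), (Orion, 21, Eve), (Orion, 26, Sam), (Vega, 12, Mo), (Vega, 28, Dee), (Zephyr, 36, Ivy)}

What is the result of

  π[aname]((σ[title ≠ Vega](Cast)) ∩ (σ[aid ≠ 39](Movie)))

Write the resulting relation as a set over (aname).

{Eve, Ivy, Sam}

Filtering on title ≠ Vega leaves {(Gamma, 28, Jo), (Lyra, 40, Yan), (Omega, 13, Ned), (Omega, 21, Eve), (Omega, 8, Zed), (Orion, 21, Eve), (Orion, 26, Sam), (Zephyr, 36, Ivy)}.
Filtering on aid ≠ 39 leaves {(Gamma, 9, Ola), (Helix, 25, Tai), (Helix, 32, Wes), (Nova, 7, Bo), (Omega, 28, Vic), (Orion, 21, Eve), (Orion, 26, Sam), (Vega, 12, Mo), (Vega, 28, Dee), (Zephyr, 36, Ivy)}.
Set intersection of the two operands is {(Orion, 21, Eve), (Orion, 26, Sam), (Zephyr, 36, Ivy)}.
Projecting to aname: {Eve, Ivy, Sam}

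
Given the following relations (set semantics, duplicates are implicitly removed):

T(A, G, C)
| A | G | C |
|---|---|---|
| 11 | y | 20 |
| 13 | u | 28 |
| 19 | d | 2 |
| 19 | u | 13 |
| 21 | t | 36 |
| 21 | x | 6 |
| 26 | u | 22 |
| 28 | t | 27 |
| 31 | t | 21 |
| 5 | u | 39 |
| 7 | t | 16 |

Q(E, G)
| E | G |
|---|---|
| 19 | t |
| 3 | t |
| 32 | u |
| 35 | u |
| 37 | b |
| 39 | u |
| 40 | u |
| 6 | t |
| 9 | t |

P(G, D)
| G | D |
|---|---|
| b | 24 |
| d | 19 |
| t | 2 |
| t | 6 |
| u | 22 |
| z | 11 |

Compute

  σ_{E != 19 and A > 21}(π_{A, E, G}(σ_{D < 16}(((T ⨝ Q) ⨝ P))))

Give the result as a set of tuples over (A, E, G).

T ⋈ Q (natural join on G): {(13, u, 28, 32), (13, u, 28, 35), (13, u, 28, 39), (13, u, 28, 40), (19, u, 13, 32), (19, u, 13, 35), (19, u, 13, 39), (19, u, 13, 40), (21, t, 36, 19), (21, t, 36, 3), (21, t, 36, 6), (21, t, 36, 9), (26, u, 22, 32), (26, u, 22, 35), (26, u, 22, 39), (26, u, 22, 40), (28, t, 27, 19), (28, t, 27, 3), (28, t, 27, 6), (28, t, 27, 9), (31, t, 21, 19), (31, t, 21, 3), (31, t, 21, 6), (31, t, 21, 9), (5, u, 39, 32), (5, u, 39, 35), (5, u, 39, 39), (5, u, 39, 40), (7, t, 16, 19), (7, t, 16, 3), (7, t, 16, 6), (7, t, 16, 9)}
(T ⨝ Q) ⋈ P (natural join on G): {(13, u, 28, 32, 22), (13, u, 28, 35, 22), (13, u, 28, 39, 22), (13, u, 28, 40, 22), (19, u, 13, 32, 22), (19, u, 13, 35, 22), (19, u, 13, 39, 22), (19, u, 13, 40, 22), (21, t, 36, 19, 2), (21, t, 36, 19, 6), (21, t, 36, 3, 2), (21, t, 36, 3, 6), (21, t, 36, 6, 2), (21, t, 36, 6, 6), (21, t, 36, 9, 2), (21, t, 36, 9, 6), (26, u, 22, 32, 22), (26, u, 22, 35, 22), (26, u, 22, 39, 22), (26, u, 22, 40, 22), (28, t, 27, 19, 2), (28, t, 27, 19, 6), (28, t, 27, 3, 2), (28, t, 27, 3, 6), (28, t, 27, 6, 2), (28, t, 27, 6, 6), (28, t, 27, 9, 2), (28, t, 27, 9, 6), (31, t, 21, 19, 2), (31, t, 21, 19, 6), (31, t, 21, 3, 2), (31, t, 21, 3, 6), (31, t, 21, 6, 2), (31, t, 21, 6, 6), (31, t, 21, 9, 2), (31, t, 21, 9, 6), (5, u, 39, 32, 22), (5, u, 39, 35, 22), (5, u, 39, 39, 22), (5, u, 39, 40, 22), (7, t, 16, 19, 2), (7, t, 16, 19, 6), (7, t, 16, 3, 2), (7, t, 16, 3, 6), (7, t, 16, 6, 2), (7, t, 16, 6, 6), (7, t, 16, 9, 2), (7, t, 16, 9, 6)}
Apply σ_{D < 16}; surviving tuples: {(21, t, 36, 19, 2), (21, t, 36, 19, 6), (21, t, 36, 3, 2), (21, t, 36, 3, 6), (21, t, 36, 6, 2), (21, t, 36, 6, 6), (21, t, 36, 9, 2), (21, t, 36, 9, 6), (28, t, 27, 19, 2), (28, t, 27, 19, 6), (28, t, 27, 3, 2), (28, t, 27, 3, 6), (28, t, 27, 6, 2), (28, t, 27, 6, 6), (28, t, 27, 9, 2), (28, t, 27, 9, 6), (31, t, 21, 19, 2), (31, t, 21, 19, 6), (31, t, 21, 3, 2), (31, t, 21, 3, 6), (31, t, 21, 6, 2), (31, t, 21, 6, 6), (31, t, 21, 9, 2), (31, t, 21, 9, 6), (7, t, 16, 19, 2), (7, t, 16, 19, 6), (7, t, 16, 3, 2), (7, t, 16, 3, 6), (7, t, 16, 6, 2), (7, t, 16, 6, 6), (7, t, 16, 9, 2), (7, t, 16, 9, 6)}
Keep only column(s) A, E, G (16 duplicate(s) eliminated): {(21, 19, t), (21, 3, t), (21, 6, t), (21, 9, t), (28, 19, t), (28, 3, t), (28, 6, t), (28, 9, t), (31, 19, t), (31, 3, t), (31, 6, t), (31, 9, t), (7, 19, t), (7, 3, t), (7, 6, t), (7, 9, t)}
Apply σ_{E != 19 and A > 21}; surviving tuples: {(28, 3, t), (28, 6, t), (28, 9, t), (31, 3, t), (31, 6, t), (31, 9, t)}

{(28, 3, t), (28, 6, t), (28, 9, t), (31, 3, t), (31, 6, t), (31, 9, t)}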